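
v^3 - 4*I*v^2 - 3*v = v*(v - 3*I)*(v - I)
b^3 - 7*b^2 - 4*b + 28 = (b - 7)*(b - 2)*(b + 2)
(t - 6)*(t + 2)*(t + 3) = t^3 - t^2 - 24*t - 36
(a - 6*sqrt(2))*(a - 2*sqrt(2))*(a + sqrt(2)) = a^3 - 7*sqrt(2)*a^2 + 8*a + 24*sqrt(2)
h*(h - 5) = h^2 - 5*h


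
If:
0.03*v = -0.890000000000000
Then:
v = -29.67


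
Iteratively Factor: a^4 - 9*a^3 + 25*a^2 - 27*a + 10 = (a - 5)*(a^3 - 4*a^2 + 5*a - 2) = (a - 5)*(a - 2)*(a^2 - 2*a + 1) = (a - 5)*(a - 2)*(a - 1)*(a - 1)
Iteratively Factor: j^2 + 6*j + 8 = (j + 2)*(j + 4)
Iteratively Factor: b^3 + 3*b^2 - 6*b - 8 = (b + 4)*(b^2 - b - 2) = (b + 1)*(b + 4)*(b - 2)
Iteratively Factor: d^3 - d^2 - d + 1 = (d - 1)*(d^2 - 1) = (d - 1)^2*(d + 1)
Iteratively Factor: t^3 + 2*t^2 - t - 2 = (t + 1)*(t^2 + t - 2) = (t + 1)*(t + 2)*(t - 1)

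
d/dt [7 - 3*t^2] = -6*t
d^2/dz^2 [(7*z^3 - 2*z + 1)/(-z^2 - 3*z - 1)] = 4*(-27*z^3 - 33*z^2 - 18*z - 7)/(z^6 + 9*z^5 + 30*z^4 + 45*z^3 + 30*z^2 + 9*z + 1)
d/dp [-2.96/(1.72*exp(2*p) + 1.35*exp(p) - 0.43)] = (10.1824*exp(p) + 3.996)*exp(p)/(1.72*exp(2*p) + 1.35*exp(p) - 0.43)^2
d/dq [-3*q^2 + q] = 1 - 6*q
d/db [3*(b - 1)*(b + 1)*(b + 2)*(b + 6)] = 12*b^3 + 72*b^2 + 66*b - 24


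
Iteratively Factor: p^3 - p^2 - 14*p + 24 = (p - 2)*(p^2 + p - 12) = (p - 3)*(p - 2)*(p + 4)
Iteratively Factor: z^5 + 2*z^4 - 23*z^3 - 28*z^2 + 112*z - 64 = (z + 4)*(z^4 - 2*z^3 - 15*z^2 + 32*z - 16) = (z - 4)*(z + 4)*(z^3 + 2*z^2 - 7*z + 4) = (z - 4)*(z + 4)^2*(z^2 - 2*z + 1) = (z - 4)*(z - 1)*(z + 4)^2*(z - 1)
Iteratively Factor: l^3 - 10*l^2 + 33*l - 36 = (l - 3)*(l^2 - 7*l + 12) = (l - 3)^2*(l - 4)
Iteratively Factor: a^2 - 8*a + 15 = (a - 3)*(a - 5)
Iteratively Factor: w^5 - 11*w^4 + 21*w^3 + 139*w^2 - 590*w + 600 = (w + 4)*(w^4 - 15*w^3 + 81*w^2 - 185*w + 150) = (w - 2)*(w + 4)*(w^3 - 13*w^2 + 55*w - 75) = (w - 3)*(w - 2)*(w + 4)*(w^2 - 10*w + 25) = (w - 5)*(w - 3)*(w - 2)*(w + 4)*(w - 5)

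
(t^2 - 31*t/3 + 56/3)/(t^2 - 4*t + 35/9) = 3*(t - 8)/(3*t - 5)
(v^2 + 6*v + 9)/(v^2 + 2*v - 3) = (v + 3)/(v - 1)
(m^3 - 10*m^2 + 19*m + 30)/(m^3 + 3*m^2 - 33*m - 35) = (m - 6)/(m + 7)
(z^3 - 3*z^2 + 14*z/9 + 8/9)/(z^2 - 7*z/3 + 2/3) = (9*z^2 - 9*z - 4)/(3*(3*z - 1))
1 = 1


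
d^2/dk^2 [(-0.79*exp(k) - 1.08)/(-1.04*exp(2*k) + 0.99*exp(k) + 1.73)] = (0.854464*exp(4*k) + 5.485896*exp(3*k) + 5.192304*exp(2*k) + 7.478019*exp(k) + 0.514675)*exp(k)/(1.124864*exp(6*k) - 3.212352*exp(5*k) - 2.555592*exp(4*k) + 9.716949*exp(3*k) + 4.251129*exp(2*k) - 8.888913*exp(k) - 5.177717)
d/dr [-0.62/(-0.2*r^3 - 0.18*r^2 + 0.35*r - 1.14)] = (-0.372*r^2 - 0.2232*r + 0.217)/(0.2*r^3 + 0.18*r^2 - 0.35*r + 1.14)^2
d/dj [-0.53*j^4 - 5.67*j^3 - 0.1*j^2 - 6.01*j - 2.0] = -2.12*j^3 - 17.01*j^2 - 0.2*j - 6.01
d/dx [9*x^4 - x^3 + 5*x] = 36*x^3 - 3*x^2 + 5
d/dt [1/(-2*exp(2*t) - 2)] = 1/(4*cosh(t)^2)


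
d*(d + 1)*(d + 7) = d^3 + 8*d^2 + 7*d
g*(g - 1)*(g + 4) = g^3 + 3*g^2 - 4*g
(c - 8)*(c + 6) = c^2 - 2*c - 48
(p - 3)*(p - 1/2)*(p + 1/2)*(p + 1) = p^4 - 2*p^3 - 13*p^2/4 + p/2 + 3/4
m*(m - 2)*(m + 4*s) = m^3 + 4*m^2*s - 2*m^2 - 8*m*s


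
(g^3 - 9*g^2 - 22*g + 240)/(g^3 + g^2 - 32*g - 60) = (g - 8)/(g + 2)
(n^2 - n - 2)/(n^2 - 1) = (n - 2)/(n - 1)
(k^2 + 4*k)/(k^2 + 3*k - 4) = k/(k - 1)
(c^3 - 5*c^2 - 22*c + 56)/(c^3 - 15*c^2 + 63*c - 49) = (c^2 + 2*c - 8)/(c^2 - 8*c + 7)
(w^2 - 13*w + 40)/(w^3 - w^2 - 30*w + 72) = (w^2 - 13*w + 40)/(w^3 - w^2 - 30*w + 72)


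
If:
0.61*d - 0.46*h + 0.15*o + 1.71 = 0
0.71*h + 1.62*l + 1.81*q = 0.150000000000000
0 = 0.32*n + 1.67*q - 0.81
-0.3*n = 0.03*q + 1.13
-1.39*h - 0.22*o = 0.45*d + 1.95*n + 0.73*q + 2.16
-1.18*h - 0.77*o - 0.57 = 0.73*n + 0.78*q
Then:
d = 0.84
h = 3.59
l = -2.85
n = -3.89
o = -3.80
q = 1.23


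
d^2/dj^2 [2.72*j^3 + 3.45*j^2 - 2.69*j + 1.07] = 16.32*j + 6.9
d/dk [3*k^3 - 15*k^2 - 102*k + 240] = 9*k^2 - 30*k - 102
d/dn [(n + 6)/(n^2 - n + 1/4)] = 4*(-2*n - 25)/(8*n^3 - 12*n^2 + 6*n - 1)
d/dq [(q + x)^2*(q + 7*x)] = 3*(q + x)*(q + 5*x)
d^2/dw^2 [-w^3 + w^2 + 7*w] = 2 - 6*w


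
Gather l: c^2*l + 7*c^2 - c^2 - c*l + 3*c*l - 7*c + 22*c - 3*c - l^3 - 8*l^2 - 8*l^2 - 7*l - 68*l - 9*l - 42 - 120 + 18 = 6*c^2 + 12*c - l^3 - 16*l^2 + l*(c^2 + 2*c - 84) - 144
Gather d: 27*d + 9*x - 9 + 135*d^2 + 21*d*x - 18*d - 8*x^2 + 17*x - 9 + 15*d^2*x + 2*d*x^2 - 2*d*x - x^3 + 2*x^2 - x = d^2*(15*x + 135) + d*(2*x^2 + 19*x + 9) - x^3 - 6*x^2 + 25*x - 18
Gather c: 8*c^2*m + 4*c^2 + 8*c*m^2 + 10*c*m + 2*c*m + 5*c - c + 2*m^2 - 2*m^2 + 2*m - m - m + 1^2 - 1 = c^2*(8*m + 4) + c*(8*m^2 + 12*m + 4)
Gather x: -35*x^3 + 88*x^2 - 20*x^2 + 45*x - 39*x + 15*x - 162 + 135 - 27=-35*x^3 + 68*x^2 + 21*x - 54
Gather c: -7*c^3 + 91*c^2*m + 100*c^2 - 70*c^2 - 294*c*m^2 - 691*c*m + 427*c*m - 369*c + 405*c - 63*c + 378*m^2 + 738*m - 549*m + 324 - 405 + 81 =-7*c^3 + c^2*(91*m + 30) + c*(-294*m^2 - 264*m - 27) + 378*m^2 + 189*m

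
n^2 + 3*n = n*(n + 3)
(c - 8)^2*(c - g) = c^3 - c^2*g - 16*c^2 + 16*c*g + 64*c - 64*g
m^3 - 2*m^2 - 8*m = m*(m - 4)*(m + 2)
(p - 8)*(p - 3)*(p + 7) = p^3 - 4*p^2 - 53*p + 168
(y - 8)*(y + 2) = y^2 - 6*y - 16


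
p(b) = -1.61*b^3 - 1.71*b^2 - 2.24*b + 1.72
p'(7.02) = -264.27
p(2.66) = -46.64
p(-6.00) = 301.36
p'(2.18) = -32.65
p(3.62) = -105.17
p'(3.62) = -77.91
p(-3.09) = 39.82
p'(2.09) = -30.49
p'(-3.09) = -37.79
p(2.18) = -27.97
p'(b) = -4.83*b^2 - 3.42*b - 2.24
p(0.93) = -3.14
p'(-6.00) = -155.60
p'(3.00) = -55.97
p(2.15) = -27.00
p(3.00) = -63.86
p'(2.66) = -45.51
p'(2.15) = -31.92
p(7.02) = -655.25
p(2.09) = -25.13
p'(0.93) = -9.60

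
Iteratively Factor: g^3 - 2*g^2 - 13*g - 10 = (g - 5)*(g^2 + 3*g + 2) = (g - 5)*(g + 2)*(g + 1)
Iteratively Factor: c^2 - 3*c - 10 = (c - 5)*(c + 2)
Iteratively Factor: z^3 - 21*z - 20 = (z - 5)*(z^2 + 5*z + 4) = (z - 5)*(z + 1)*(z + 4)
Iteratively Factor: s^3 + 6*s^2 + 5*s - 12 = (s - 1)*(s^2 + 7*s + 12) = (s - 1)*(s + 4)*(s + 3)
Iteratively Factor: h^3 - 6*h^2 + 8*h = (h - 4)*(h^2 - 2*h) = (h - 4)*(h - 2)*(h)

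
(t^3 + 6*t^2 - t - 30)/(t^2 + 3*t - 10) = t + 3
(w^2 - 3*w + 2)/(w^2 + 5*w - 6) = (w - 2)/(w + 6)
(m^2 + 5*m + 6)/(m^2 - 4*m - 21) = (m + 2)/(m - 7)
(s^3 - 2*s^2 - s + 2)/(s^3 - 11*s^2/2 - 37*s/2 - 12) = 2*(s^2 - 3*s + 2)/(2*s^2 - 13*s - 24)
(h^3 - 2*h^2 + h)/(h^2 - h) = h - 1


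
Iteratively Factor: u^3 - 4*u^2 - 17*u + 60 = (u + 4)*(u^2 - 8*u + 15) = (u - 3)*(u + 4)*(u - 5)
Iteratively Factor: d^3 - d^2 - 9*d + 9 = (d + 3)*(d^2 - 4*d + 3) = (d - 1)*(d + 3)*(d - 3)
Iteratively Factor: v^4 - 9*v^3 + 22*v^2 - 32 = (v - 2)*(v^3 - 7*v^2 + 8*v + 16) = (v - 4)*(v - 2)*(v^2 - 3*v - 4) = (v - 4)^2*(v - 2)*(v + 1)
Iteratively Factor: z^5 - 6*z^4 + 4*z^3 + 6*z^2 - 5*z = (z + 1)*(z^4 - 7*z^3 + 11*z^2 - 5*z) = z*(z + 1)*(z^3 - 7*z^2 + 11*z - 5) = z*(z - 1)*(z + 1)*(z^2 - 6*z + 5) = z*(z - 1)^2*(z + 1)*(z - 5)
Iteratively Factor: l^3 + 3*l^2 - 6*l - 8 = (l + 4)*(l^2 - l - 2) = (l + 1)*(l + 4)*(l - 2)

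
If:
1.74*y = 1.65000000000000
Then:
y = 0.95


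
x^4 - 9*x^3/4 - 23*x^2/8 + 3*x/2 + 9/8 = (x - 3)*(x - 3/4)*(x + 1/2)*(x + 1)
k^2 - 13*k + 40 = (k - 8)*(k - 5)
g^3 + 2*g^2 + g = g*(g + 1)^2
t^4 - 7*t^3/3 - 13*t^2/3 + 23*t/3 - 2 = (t - 3)*(t - 1)*(t - 1/3)*(t + 2)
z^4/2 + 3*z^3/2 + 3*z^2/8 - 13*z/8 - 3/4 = (z/2 + 1)*(z - 1)*(z + 1/2)*(z + 3/2)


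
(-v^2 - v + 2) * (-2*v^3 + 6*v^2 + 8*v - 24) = 2*v^5 - 4*v^4 - 18*v^3 + 28*v^2 + 40*v - 48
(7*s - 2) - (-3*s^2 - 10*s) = 3*s^2 + 17*s - 2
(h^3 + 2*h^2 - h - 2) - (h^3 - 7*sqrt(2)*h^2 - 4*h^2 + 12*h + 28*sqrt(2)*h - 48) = 6*h^2 + 7*sqrt(2)*h^2 - 28*sqrt(2)*h - 13*h + 46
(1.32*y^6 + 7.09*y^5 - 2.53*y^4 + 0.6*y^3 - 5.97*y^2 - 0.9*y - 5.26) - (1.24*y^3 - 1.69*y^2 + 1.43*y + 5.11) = 1.32*y^6 + 7.09*y^5 - 2.53*y^4 - 0.64*y^3 - 4.28*y^2 - 2.33*y - 10.37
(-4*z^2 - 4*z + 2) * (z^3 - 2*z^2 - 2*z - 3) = -4*z^5 + 4*z^4 + 18*z^3 + 16*z^2 + 8*z - 6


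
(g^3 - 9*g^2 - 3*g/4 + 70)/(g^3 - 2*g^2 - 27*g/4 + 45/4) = (2*g^2 - 23*g + 56)/(2*g^2 - 9*g + 9)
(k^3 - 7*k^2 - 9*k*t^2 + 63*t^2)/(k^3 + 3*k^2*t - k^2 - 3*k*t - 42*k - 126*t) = (k - 3*t)/(k + 6)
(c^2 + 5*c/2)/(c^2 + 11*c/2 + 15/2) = c/(c + 3)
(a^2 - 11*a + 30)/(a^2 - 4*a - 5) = (a - 6)/(a + 1)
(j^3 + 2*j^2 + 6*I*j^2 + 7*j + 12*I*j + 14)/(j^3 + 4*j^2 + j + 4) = (j^2 + j*(2 + 7*I) + 14*I)/(j^2 + j*(4 + I) + 4*I)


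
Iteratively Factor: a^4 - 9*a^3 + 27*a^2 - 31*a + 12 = (a - 1)*(a^3 - 8*a^2 + 19*a - 12) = (a - 4)*(a - 1)*(a^2 - 4*a + 3) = (a - 4)*(a - 1)^2*(a - 3)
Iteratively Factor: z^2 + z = (z + 1)*(z)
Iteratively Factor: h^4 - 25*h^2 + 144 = (h - 3)*(h^3 + 3*h^2 - 16*h - 48) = (h - 3)*(h + 4)*(h^2 - h - 12) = (h - 4)*(h - 3)*(h + 4)*(h + 3)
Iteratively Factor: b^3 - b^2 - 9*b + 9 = (b - 3)*(b^2 + 2*b - 3) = (b - 3)*(b - 1)*(b + 3)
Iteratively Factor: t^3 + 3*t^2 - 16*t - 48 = (t + 3)*(t^2 - 16) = (t - 4)*(t + 3)*(t + 4)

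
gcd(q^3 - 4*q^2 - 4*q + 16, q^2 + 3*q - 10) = q - 2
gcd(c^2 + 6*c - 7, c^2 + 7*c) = c + 7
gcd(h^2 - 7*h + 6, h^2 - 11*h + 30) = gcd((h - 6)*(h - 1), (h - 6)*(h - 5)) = h - 6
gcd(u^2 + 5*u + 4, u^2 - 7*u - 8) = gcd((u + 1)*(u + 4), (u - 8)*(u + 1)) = u + 1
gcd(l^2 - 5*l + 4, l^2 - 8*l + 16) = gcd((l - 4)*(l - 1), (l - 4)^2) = l - 4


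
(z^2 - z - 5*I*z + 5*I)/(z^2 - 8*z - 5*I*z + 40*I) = (z - 1)/(z - 8)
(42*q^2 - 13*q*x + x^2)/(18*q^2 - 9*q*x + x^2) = (-7*q + x)/(-3*q + x)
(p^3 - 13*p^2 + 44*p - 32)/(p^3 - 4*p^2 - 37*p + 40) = (p - 4)/(p + 5)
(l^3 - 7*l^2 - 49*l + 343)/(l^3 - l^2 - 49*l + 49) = (l - 7)/(l - 1)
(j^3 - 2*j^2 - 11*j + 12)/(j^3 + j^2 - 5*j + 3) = (j - 4)/(j - 1)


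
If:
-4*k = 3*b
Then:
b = -4*k/3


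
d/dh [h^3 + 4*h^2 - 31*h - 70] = 3*h^2 + 8*h - 31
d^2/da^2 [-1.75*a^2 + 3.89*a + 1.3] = -3.50000000000000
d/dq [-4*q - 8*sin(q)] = -8*cos(q) - 4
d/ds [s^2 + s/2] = 2*s + 1/2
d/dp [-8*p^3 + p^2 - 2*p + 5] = -24*p^2 + 2*p - 2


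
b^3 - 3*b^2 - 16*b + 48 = (b - 4)*(b - 3)*(b + 4)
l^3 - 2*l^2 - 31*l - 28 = (l - 7)*(l + 1)*(l + 4)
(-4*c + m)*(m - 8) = -4*c*m + 32*c + m^2 - 8*m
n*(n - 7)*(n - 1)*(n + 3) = n^4 - 5*n^3 - 17*n^2 + 21*n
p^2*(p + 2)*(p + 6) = p^4 + 8*p^3 + 12*p^2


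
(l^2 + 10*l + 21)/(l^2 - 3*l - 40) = (l^2 + 10*l + 21)/(l^2 - 3*l - 40)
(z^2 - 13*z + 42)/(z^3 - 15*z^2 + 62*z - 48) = (z - 7)/(z^2 - 9*z + 8)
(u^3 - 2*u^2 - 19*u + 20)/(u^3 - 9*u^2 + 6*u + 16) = (u^3 - 2*u^2 - 19*u + 20)/(u^3 - 9*u^2 + 6*u + 16)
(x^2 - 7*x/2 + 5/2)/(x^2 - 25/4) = 2*(x - 1)/(2*x + 5)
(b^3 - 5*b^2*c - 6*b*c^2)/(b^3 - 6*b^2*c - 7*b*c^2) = (b - 6*c)/(b - 7*c)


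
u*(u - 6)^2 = u^3 - 12*u^2 + 36*u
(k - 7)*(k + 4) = k^2 - 3*k - 28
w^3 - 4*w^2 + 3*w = w*(w - 3)*(w - 1)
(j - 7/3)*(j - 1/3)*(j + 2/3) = j^3 - 2*j^2 - j + 14/27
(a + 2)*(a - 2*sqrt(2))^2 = a^3 - 4*sqrt(2)*a^2 + 2*a^2 - 8*sqrt(2)*a + 8*a + 16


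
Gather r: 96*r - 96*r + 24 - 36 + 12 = 0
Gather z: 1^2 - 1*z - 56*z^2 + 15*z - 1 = -56*z^2 + 14*z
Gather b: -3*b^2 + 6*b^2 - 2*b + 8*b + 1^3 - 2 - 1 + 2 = 3*b^2 + 6*b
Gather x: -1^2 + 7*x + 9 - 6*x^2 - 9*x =-6*x^2 - 2*x + 8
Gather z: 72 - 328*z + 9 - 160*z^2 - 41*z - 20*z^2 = -180*z^2 - 369*z + 81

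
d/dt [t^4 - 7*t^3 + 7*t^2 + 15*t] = 4*t^3 - 21*t^2 + 14*t + 15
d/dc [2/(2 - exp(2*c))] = 4*exp(2*c)/(exp(2*c) - 2)^2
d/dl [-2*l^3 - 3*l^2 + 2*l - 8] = -6*l^2 - 6*l + 2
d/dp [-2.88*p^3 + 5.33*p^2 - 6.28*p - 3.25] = -8.64*p^2 + 10.66*p - 6.28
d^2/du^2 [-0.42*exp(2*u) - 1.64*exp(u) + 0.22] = (-1.68*exp(u) - 1.64)*exp(u)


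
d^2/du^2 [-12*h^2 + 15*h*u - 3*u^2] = -6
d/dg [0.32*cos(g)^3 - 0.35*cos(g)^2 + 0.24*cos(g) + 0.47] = (-0.96*cos(g)^2 + 0.7*cos(g) - 0.24)*sin(g)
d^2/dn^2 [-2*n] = 0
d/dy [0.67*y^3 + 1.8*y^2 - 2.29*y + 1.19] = 2.01*y^2 + 3.6*y - 2.29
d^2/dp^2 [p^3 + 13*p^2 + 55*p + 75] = 6*p + 26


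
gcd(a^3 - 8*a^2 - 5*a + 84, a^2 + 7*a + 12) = a + 3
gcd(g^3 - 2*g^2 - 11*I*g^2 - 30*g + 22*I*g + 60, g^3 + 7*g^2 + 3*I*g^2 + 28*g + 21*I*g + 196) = 1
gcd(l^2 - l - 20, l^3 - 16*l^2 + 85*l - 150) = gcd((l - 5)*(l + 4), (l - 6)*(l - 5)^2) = l - 5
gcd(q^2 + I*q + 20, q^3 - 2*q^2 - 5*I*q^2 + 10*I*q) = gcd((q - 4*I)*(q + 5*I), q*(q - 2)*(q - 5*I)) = 1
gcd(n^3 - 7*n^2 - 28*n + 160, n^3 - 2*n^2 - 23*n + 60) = n^2 + n - 20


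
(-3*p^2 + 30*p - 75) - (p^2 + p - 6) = -4*p^2 + 29*p - 69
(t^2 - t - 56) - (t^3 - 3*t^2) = -t^3 + 4*t^2 - t - 56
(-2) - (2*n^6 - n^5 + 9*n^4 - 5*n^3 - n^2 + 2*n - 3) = -2*n^6 + n^5 - 9*n^4 + 5*n^3 + n^2 - 2*n + 1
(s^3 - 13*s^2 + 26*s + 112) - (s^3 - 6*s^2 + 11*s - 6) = -7*s^2 + 15*s + 118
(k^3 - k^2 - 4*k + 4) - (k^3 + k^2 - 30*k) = -2*k^2 + 26*k + 4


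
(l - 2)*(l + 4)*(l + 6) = l^3 + 8*l^2 + 4*l - 48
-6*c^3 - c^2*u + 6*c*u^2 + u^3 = (-c + u)*(c + u)*(6*c + u)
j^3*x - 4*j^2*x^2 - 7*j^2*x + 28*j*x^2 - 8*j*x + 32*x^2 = (j - 8)*(j - 4*x)*(j*x + x)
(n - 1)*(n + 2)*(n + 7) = n^3 + 8*n^2 + 5*n - 14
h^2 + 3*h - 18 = (h - 3)*(h + 6)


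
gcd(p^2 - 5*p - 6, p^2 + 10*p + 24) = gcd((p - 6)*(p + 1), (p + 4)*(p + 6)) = 1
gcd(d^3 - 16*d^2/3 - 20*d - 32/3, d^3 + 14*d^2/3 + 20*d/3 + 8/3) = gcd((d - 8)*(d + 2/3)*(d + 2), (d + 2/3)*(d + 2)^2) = d^2 + 8*d/3 + 4/3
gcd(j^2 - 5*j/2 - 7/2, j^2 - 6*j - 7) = j + 1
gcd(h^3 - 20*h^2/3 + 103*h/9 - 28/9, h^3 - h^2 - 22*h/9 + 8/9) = h - 1/3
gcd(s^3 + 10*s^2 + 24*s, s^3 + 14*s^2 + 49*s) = s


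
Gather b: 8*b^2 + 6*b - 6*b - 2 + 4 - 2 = 8*b^2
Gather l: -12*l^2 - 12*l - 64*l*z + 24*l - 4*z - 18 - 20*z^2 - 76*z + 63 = -12*l^2 + l*(12 - 64*z) - 20*z^2 - 80*z + 45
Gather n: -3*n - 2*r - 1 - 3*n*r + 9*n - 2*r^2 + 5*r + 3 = n*(6 - 3*r) - 2*r^2 + 3*r + 2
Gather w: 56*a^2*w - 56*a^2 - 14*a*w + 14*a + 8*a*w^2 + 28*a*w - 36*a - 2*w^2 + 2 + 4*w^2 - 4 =-56*a^2 - 22*a + w^2*(8*a + 2) + w*(56*a^2 + 14*a) - 2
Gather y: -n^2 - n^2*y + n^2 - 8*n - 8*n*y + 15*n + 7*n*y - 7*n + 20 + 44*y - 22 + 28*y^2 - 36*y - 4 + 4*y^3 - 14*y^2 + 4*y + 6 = 4*y^3 + 14*y^2 + y*(-n^2 - n + 12)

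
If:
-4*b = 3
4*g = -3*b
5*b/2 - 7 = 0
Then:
No Solution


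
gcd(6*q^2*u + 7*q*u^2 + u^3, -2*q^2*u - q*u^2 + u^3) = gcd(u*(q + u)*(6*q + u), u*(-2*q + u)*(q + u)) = q*u + u^2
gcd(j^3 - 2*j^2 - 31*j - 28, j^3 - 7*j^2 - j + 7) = j^2 - 6*j - 7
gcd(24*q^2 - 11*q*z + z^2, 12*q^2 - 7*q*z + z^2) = -3*q + z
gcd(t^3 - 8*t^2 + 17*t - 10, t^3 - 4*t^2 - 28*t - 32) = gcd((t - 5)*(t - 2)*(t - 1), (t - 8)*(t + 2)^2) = 1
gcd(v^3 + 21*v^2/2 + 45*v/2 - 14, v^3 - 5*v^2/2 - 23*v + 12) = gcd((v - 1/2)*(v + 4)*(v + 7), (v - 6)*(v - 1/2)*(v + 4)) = v^2 + 7*v/2 - 2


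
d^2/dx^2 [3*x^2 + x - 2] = 6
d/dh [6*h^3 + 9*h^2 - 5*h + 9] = 18*h^2 + 18*h - 5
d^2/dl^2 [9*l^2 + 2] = 18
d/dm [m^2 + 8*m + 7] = 2*m + 8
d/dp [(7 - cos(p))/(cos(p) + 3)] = 10*sin(p)/(cos(p) + 3)^2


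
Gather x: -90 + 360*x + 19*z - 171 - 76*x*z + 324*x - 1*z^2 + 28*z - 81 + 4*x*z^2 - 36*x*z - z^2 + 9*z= x*(4*z^2 - 112*z + 684) - 2*z^2 + 56*z - 342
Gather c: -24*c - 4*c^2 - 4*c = -4*c^2 - 28*c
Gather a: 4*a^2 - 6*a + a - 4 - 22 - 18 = 4*a^2 - 5*a - 44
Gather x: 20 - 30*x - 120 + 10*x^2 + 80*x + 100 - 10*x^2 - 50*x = 0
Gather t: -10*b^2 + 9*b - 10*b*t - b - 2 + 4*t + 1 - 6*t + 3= -10*b^2 + 8*b + t*(-10*b - 2) + 2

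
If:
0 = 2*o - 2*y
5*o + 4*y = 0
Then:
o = 0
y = 0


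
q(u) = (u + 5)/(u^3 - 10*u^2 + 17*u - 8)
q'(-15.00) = 0.00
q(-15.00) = 0.00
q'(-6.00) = 0.00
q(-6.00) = 0.00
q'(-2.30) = -0.03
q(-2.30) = -0.02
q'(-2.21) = -0.03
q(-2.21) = -0.03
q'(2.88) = 0.32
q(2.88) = -0.44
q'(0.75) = -105.47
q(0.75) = -12.69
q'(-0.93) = -0.17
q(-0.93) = -0.12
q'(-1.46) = -0.07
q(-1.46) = -0.06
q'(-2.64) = -0.02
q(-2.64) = -0.02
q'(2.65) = 0.47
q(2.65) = -0.53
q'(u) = (u + 5)*(-3*u^2 + 20*u - 17)/(u^3 - 10*u^2 + 17*u - 8)^2 + 1/(u^3 - 10*u^2 + 17*u - 8) = (-2*u^2 - 7*u + 93)/(u^5 - 19*u^4 + 115*u^3 - 241*u^2 + 208*u - 64)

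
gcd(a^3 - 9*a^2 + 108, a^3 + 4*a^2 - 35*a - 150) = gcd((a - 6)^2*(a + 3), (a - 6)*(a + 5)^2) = a - 6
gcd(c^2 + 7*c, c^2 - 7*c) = c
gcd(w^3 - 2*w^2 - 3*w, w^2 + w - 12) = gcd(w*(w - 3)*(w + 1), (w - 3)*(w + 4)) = w - 3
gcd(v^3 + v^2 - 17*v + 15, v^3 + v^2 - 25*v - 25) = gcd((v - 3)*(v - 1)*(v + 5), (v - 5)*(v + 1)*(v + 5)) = v + 5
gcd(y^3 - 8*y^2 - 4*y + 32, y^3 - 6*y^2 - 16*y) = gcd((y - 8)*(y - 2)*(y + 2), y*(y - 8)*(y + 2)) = y^2 - 6*y - 16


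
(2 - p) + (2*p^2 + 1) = 2*p^2 - p + 3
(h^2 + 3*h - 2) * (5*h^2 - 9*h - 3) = 5*h^4 + 6*h^3 - 40*h^2 + 9*h + 6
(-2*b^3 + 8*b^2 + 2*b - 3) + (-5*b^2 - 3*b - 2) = -2*b^3 + 3*b^2 - b - 5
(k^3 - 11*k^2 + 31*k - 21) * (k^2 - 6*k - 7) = k^5 - 17*k^4 + 90*k^3 - 130*k^2 - 91*k + 147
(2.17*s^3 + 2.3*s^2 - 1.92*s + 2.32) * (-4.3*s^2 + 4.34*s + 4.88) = -9.331*s^5 - 0.472199999999999*s^4 + 28.8276*s^3 - 7.0848*s^2 + 0.699199999999999*s + 11.3216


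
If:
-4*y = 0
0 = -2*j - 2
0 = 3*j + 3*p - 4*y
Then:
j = -1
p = 1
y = 0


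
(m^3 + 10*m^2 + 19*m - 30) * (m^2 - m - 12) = m^5 + 9*m^4 - 3*m^3 - 169*m^2 - 198*m + 360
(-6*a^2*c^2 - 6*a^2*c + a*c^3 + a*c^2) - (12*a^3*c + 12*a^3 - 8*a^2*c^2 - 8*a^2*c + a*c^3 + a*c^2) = -12*a^3*c - 12*a^3 + 2*a^2*c^2 + 2*a^2*c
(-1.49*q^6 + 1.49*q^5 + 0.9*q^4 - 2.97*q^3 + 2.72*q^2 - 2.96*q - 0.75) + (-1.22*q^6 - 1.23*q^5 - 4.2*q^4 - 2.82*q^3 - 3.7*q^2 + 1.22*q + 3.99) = -2.71*q^6 + 0.26*q^5 - 3.3*q^4 - 5.79*q^3 - 0.98*q^2 - 1.74*q + 3.24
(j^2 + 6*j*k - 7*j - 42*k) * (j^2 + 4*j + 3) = j^4 + 6*j^3*k - 3*j^3 - 18*j^2*k - 25*j^2 - 150*j*k - 21*j - 126*k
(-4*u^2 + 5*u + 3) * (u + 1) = -4*u^3 + u^2 + 8*u + 3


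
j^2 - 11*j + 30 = (j - 6)*(j - 5)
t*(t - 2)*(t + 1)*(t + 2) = t^4 + t^3 - 4*t^2 - 4*t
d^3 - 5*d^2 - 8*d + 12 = (d - 6)*(d - 1)*(d + 2)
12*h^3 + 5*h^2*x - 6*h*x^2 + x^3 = (-4*h + x)*(-3*h + x)*(h + x)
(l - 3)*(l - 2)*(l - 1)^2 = l^4 - 7*l^3 + 17*l^2 - 17*l + 6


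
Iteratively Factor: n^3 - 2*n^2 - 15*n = (n - 5)*(n^2 + 3*n) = (n - 5)*(n + 3)*(n)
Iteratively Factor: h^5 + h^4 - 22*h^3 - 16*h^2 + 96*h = (h)*(h^4 + h^3 - 22*h^2 - 16*h + 96) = h*(h + 4)*(h^3 - 3*h^2 - 10*h + 24) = h*(h + 3)*(h + 4)*(h^2 - 6*h + 8) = h*(h - 4)*(h + 3)*(h + 4)*(h - 2)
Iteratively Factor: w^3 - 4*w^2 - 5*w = (w)*(w^2 - 4*w - 5) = w*(w - 5)*(w + 1)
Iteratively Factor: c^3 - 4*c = (c + 2)*(c^2 - 2*c) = c*(c + 2)*(c - 2)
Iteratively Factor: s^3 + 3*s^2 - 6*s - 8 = (s + 4)*(s^2 - s - 2) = (s + 1)*(s + 4)*(s - 2)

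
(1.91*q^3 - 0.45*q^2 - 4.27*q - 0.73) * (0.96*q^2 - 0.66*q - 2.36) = 1.8336*q^5 - 1.6926*q^4 - 8.3098*q^3 + 3.1794*q^2 + 10.559*q + 1.7228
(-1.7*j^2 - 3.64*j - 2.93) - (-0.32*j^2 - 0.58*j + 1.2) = -1.38*j^2 - 3.06*j - 4.13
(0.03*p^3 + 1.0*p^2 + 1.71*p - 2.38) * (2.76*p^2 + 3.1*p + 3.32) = 0.0828*p^5 + 2.853*p^4 + 7.9192*p^3 + 2.0522*p^2 - 1.7008*p - 7.9016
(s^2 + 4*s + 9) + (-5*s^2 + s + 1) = -4*s^2 + 5*s + 10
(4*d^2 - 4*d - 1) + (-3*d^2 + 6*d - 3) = d^2 + 2*d - 4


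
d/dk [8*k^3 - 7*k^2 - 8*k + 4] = 24*k^2 - 14*k - 8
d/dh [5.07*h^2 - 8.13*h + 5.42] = 10.14*h - 8.13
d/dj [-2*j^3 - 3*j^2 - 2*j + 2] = -6*j^2 - 6*j - 2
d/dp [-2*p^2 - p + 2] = -4*p - 1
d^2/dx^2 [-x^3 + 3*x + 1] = -6*x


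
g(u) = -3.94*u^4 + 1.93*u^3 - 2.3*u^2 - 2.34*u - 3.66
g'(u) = -15.76*u^3 + 5.79*u^2 - 4.6*u - 2.34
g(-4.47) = -1784.52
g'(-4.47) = 1541.51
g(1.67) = -35.64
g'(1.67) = -67.28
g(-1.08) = -11.61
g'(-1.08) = 29.23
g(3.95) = -888.99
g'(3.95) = -901.46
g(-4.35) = -1606.63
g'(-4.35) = 1424.48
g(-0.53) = -3.66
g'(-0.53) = 4.07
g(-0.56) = -3.80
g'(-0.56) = 4.82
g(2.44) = -134.68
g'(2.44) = -208.03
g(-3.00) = -388.59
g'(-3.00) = 489.09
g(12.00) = -78727.74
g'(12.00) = -26457.06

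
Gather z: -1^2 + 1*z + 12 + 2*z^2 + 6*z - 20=2*z^2 + 7*z - 9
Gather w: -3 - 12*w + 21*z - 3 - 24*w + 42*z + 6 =-36*w + 63*z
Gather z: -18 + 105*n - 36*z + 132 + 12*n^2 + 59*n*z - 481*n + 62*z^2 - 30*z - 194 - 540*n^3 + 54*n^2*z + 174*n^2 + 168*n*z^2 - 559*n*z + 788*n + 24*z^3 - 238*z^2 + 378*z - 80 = -540*n^3 + 186*n^2 + 412*n + 24*z^3 + z^2*(168*n - 176) + z*(54*n^2 - 500*n + 312) - 160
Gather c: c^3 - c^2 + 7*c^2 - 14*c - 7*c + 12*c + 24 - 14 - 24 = c^3 + 6*c^2 - 9*c - 14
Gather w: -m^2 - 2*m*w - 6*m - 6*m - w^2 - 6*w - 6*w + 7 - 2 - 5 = -m^2 - 12*m - w^2 + w*(-2*m - 12)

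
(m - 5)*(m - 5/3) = m^2 - 20*m/3 + 25/3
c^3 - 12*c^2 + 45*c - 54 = (c - 6)*(c - 3)^2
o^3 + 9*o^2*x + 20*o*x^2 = o*(o + 4*x)*(o + 5*x)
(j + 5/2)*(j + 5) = j^2 + 15*j/2 + 25/2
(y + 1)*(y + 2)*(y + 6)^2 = y^4 + 15*y^3 + 74*y^2 + 132*y + 72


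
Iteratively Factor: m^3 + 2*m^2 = (m + 2)*(m^2) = m*(m + 2)*(m)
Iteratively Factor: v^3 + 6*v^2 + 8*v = (v + 4)*(v^2 + 2*v) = v*(v + 4)*(v + 2)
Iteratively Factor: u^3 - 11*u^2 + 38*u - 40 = (u - 4)*(u^2 - 7*u + 10) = (u - 5)*(u - 4)*(u - 2)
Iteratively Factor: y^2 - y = (y - 1)*(y)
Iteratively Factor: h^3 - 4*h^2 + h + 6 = (h + 1)*(h^2 - 5*h + 6) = (h - 2)*(h + 1)*(h - 3)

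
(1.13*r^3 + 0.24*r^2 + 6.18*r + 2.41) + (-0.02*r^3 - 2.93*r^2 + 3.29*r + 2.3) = 1.11*r^3 - 2.69*r^2 + 9.47*r + 4.71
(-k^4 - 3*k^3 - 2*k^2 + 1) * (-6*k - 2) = 6*k^5 + 20*k^4 + 18*k^3 + 4*k^2 - 6*k - 2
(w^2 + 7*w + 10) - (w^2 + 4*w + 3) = 3*w + 7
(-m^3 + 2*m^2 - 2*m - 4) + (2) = -m^3 + 2*m^2 - 2*m - 2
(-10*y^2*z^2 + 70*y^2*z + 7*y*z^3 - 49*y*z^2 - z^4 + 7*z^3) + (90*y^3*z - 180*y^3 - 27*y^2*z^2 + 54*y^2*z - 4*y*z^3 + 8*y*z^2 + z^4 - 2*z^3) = 90*y^3*z - 180*y^3 - 37*y^2*z^2 + 124*y^2*z + 3*y*z^3 - 41*y*z^2 + 5*z^3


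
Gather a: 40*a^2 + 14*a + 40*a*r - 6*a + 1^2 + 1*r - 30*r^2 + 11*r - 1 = 40*a^2 + a*(40*r + 8) - 30*r^2 + 12*r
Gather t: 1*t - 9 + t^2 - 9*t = t^2 - 8*t - 9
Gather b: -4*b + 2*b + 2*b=0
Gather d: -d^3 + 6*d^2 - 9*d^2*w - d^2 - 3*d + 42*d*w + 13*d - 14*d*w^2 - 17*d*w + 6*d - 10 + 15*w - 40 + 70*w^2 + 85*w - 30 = -d^3 + d^2*(5 - 9*w) + d*(-14*w^2 + 25*w + 16) + 70*w^2 + 100*w - 80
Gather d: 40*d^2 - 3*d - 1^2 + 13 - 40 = 40*d^2 - 3*d - 28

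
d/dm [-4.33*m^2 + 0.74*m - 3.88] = 0.74 - 8.66*m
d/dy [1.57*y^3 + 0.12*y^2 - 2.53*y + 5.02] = 4.71*y^2 + 0.24*y - 2.53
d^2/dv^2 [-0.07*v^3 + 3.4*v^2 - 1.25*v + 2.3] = 6.8 - 0.42*v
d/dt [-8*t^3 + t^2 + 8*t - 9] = -24*t^2 + 2*t + 8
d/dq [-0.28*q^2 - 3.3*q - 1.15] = -0.56*q - 3.3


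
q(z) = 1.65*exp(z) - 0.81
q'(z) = 1.65*exp(z)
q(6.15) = 772.57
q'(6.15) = 773.38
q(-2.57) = -0.68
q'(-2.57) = 0.13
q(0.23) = 1.27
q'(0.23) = 2.08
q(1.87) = 9.90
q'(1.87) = 10.71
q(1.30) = 5.24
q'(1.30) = 6.05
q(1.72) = 8.40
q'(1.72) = 9.21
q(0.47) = 1.83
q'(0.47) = 2.64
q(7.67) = 3535.27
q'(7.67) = 3536.08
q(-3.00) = -0.73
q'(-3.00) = 0.08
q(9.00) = 13369.28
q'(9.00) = 13370.09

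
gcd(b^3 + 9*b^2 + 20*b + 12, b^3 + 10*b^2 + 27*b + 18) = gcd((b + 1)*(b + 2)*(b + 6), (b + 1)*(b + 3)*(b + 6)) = b^2 + 7*b + 6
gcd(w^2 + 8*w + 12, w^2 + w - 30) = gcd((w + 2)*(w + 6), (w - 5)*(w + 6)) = w + 6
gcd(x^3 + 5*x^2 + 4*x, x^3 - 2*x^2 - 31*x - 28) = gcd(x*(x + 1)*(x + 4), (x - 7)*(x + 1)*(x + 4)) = x^2 + 5*x + 4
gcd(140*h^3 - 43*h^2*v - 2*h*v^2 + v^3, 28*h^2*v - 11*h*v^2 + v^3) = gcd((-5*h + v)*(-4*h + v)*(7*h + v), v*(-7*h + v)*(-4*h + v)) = -4*h + v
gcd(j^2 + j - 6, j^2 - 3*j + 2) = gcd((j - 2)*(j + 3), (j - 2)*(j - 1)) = j - 2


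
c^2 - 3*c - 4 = (c - 4)*(c + 1)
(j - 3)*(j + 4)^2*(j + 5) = j^4 + 10*j^3 + 17*j^2 - 88*j - 240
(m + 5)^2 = m^2 + 10*m + 25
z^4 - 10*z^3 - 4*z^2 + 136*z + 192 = (z - 8)*(z - 6)*(z + 2)^2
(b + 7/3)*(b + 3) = b^2 + 16*b/3 + 7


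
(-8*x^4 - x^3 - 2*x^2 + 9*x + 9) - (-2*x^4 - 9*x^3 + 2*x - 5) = -6*x^4 + 8*x^3 - 2*x^2 + 7*x + 14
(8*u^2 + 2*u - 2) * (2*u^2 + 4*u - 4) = 16*u^4 + 36*u^3 - 28*u^2 - 16*u + 8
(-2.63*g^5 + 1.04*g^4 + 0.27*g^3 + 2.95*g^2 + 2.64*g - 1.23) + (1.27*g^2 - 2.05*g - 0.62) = -2.63*g^5 + 1.04*g^4 + 0.27*g^3 + 4.22*g^2 + 0.59*g - 1.85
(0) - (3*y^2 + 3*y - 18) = -3*y^2 - 3*y + 18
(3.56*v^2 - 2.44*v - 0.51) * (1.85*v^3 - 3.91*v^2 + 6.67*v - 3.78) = 6.586*v^5 - 18.4336*v^4 + 32.3421*v^3 - 27.7375*v^2 + 5.8215*v + 1.9278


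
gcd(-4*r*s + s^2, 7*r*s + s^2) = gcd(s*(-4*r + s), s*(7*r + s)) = s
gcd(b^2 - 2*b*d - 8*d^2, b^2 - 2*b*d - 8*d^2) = b^2 - 2*b*d - 8*d^2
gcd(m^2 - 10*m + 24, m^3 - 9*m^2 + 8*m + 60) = m - 6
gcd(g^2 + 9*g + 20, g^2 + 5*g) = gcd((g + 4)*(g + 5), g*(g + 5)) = g + 5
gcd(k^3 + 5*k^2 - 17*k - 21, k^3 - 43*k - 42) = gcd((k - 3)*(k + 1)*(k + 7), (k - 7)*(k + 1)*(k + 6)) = k + 1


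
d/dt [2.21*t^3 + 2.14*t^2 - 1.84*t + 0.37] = 6.63*t^2 + 4.28*t - 1.84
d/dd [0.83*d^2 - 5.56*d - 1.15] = 1.66*d - 5.56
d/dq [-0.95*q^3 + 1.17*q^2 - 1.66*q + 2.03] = -2.85*q^2 + 2.34*q - 1.66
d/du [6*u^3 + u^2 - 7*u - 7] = 18*u^2 + 2*u - 7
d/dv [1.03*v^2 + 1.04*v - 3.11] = 2.06*v + 1.04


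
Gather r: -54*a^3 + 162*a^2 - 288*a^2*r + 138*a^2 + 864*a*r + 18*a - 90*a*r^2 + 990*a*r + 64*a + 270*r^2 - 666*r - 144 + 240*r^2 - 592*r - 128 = -54*a^3 + 300*a^2 + 82*a + r^2*(510 - 90*a) + r*(-288*a^2 + 1854*a - 1258) - 272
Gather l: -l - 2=-l - 2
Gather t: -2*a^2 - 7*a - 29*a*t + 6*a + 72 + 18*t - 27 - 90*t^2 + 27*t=-2*a^2 - a - 90*t^2 + t*(45 - 29*a) + 45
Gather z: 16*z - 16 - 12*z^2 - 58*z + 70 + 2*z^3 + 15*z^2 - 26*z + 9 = 2*z^3 + 3*z^2 - 68*z + 63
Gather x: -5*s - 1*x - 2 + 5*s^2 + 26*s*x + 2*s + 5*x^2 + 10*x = 5*s^2 - 3*s + 5*x^2 + x*(26*s + 9) - 2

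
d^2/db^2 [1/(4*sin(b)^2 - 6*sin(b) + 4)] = (-16*sin(b)^4 + 18*sin(b)^3 + 31*sin(b)^2 - 42*sin(b) + 10)/(2*(-3*sin(b) - cos(2*b) + 3)^3)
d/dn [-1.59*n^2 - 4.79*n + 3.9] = -3.18*n - 4.79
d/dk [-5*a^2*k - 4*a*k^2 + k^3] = -5*a^2 - 8*a*k + 3*k^2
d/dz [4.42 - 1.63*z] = -1.63000000000000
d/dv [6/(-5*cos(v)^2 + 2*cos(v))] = 12*(sin(v)/cos(v)^2 - 5*tan(v))/(5*cos(v) - 2)^2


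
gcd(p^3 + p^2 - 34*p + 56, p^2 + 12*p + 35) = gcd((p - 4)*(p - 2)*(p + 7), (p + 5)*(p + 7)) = p + 7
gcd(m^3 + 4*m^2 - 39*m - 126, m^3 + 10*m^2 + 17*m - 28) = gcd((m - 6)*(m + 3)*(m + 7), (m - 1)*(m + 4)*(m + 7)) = m + 7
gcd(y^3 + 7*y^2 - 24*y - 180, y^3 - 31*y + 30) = y^2 + y - 30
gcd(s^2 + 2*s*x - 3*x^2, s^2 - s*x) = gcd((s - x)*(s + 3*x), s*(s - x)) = -s + x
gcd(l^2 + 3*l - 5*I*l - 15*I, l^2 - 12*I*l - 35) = l - 5*I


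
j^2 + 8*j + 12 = (j + 2)*(j + 6)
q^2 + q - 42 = (q - 6)*(q + 7)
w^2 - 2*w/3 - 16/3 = (w - 8/3)*(w + 2)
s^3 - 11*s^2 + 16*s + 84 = (s - 7)*(s - 6)*(s + 2)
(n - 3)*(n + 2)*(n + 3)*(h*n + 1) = h*n^4 + 2*h*n^3 - 9*h*n^2 - 18*h*n + n^3 + 2*n^2 - 9*n - 18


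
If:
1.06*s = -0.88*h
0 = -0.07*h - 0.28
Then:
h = -4.00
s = 3.32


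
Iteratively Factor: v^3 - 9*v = (v)*(v^2 - 9) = v*(v - 3)*(v + 3)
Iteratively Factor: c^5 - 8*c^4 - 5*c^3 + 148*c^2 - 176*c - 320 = (c + 4)*(c^4 - 12*c^3 + 43*c^2 - 24*c - 80) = (c - 4)*(c + 4)*(c^3 - 8*c^2 + 11*c + 20) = (c - 4)^2*(c + 4)*(c^2 - 4*c - 5) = (c - 4)^2*(c + 1)*(c + 4)*(c - 5)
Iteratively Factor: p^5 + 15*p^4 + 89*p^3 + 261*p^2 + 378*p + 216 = (p + 3)*(p^4 + 12*p^3 + 53*p^2 + 102*p + 72) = (p + 2)*(p + 3)*(p^3 + 10*p^2 + 33*p + 36) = (p + 2)*(p + 3)*(p + 4)*(p^2 + 6*p + 9) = (p + 2)*(p + 3)^2*(p + 4)*(p + 3)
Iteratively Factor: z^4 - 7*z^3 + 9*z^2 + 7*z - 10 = (z - 5)*(z^3 - 2*z^2 - z + 2) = (z - 5)*(z - 2)*(z^2 - 1) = (z - 5)*(z - 2)*(z + 1)*(z - 1)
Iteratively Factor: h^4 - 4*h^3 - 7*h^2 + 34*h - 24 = (h + 3)*(h^3 - 7*h^2 + 14*h - 8) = (h - 4)*(h + 3)*(h^2 - 3*h + 2) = (h - 4)*(h - 2)*(h + 3)*(h - 1)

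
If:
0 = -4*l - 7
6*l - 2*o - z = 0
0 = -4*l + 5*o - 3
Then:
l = -7/4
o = -4/5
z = -89/10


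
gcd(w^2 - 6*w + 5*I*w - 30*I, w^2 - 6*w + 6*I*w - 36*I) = w - 6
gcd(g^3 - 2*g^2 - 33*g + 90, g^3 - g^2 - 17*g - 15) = g - 5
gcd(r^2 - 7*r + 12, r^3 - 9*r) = r - 3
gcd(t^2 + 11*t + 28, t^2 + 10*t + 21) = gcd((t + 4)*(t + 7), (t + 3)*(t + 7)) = t + 7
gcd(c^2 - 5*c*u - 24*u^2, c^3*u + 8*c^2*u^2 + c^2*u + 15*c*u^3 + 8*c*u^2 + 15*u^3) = c + 3*u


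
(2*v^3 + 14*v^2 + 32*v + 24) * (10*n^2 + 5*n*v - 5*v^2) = 20*n^2*v^3 + 140*n^2*v^2 + 320*n^2*v + 240*n^2 + 10*n*v^4 + 70*n*v^3 + 160*n*v^2 + 120*n*v - 10*v^5 - 70*v^4 - 160*v^3 - 120*v^2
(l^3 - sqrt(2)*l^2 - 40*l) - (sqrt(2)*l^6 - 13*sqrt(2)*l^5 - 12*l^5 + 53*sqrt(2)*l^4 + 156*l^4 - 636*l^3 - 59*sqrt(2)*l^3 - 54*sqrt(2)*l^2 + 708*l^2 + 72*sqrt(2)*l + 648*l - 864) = -sqrt(2)*l^6 + 12*l^5 + 13*sqrt(2)*l^5 - 156*l^4 - 53*sqrt(2)*l^4 + 59*sqrt(2)*l^3 + 637*l^3 - 708*l^2 + 53*sqrt(2)*l^2 - 688*l - 72*sqrt(2)*l + 864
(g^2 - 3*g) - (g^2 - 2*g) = -g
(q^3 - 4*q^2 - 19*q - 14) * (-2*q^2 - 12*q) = -2*q^5 - 4*q^4 + 86*q^3 + 256*q^2 + 168*q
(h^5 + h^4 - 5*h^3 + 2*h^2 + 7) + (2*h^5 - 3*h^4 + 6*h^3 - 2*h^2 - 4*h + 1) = 3*h^5 - 2*h^4 + h^3 - 4*h + 8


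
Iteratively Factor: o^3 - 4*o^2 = (o)*(o^2 - 4*o) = o^2*(o - 4)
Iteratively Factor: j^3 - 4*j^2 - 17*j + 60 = (j - 5)*(j^2 + j - 12) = (j - 5)*(j - 3)*(j + 4)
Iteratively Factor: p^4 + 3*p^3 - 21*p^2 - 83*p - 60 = (p + 1)*(p^3 + 2*p^2 - 23*p - 60) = (p - 5)*(p + 1)*(p^2 + 7*p + 12) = (p - 5)*(p + 1)*(p + 4)*(p + 3)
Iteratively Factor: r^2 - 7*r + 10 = (r - 2)*(r - 5)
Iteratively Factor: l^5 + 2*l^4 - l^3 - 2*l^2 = (l + 1)*(l^4 + l^3 - 2*l^2) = (l + 1)*(l + 2)*(l^3 - l^2) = (l - 1)*(l + 1)*(l + 2)*(l^2) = l*(l - 1)*(l + 1)*(l + 2)*(l)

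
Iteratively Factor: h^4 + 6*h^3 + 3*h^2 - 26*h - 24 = (h + 4)*(h^3 + 2*h^2 - 5*h - 6) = (h + 1)*(h + 4)*(h^2 + h - 6) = (h - 2)*(h + 1)*(h + 4)*(h + 3)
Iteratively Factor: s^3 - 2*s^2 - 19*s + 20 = (s + 4)*(s^2 - 6*s + 5) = (s - 5)*(s + 4)*(s - 1)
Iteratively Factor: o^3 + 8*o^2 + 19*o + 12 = (o + 4)*(o^2 + 4*o + 3) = (o + 1)*(o + 4)*(o + 3)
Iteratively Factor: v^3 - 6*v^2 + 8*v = (v - 4)*(v^2 - 2*v) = (v - 4)*(v - 2)*(v)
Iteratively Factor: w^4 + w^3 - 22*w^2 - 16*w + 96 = (w + 4)*(w^3 - 3*w^2 - 10*w + 24) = (w + 3)*(w + 4)*(w^2 - 6*w + 8) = (w - 2)*(w + 3)*(w + 4)*(w - 4)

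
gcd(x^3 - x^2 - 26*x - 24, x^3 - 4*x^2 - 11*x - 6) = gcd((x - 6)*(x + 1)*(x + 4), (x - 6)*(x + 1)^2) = x^2 - 5*x - 6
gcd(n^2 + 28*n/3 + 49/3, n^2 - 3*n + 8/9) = 1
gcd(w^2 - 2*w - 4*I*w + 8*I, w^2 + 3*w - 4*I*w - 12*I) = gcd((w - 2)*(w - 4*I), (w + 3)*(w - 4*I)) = w - 4*I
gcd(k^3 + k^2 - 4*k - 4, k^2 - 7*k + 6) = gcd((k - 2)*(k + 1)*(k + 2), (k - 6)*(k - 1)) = 1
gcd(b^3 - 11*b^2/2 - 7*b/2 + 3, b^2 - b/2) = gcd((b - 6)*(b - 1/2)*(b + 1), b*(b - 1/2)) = b - 1/2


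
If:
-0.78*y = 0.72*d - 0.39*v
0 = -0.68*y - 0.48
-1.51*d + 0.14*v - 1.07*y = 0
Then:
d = 0.45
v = -0.59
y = -0.71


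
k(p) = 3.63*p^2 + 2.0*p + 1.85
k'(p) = 7.26*p + 2.0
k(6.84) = 185.36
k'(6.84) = 51.66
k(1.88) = 18.44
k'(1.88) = 15.65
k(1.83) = 17.67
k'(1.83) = 15.29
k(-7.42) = 186.86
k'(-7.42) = -51.87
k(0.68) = 4.89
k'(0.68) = 6.94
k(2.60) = 31.59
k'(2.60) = 20.88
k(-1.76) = 9.57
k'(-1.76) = -10.78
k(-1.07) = 3.87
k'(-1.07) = -5.77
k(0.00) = 1.85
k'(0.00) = 2.00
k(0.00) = 1.85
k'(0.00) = 2.00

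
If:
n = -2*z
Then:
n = -2*z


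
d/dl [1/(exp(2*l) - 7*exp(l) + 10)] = (7 - 2*exp(l))*exp(l)/(exp(2*l) - 7*exp(l) + 10)^2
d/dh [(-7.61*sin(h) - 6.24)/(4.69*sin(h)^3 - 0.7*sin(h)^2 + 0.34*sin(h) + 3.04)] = (71.3818*sin(h)^3 + 82.4698*sin(h)^2 - 8.736*sin(h) - 21.0128)*cos(h)/(21.9961*sin(h)^6 - 6.566*sin(h)^5 + 3.6792*sin(h)^4 + 28.0392*sin(h)^3 - 4.1404*sin(h)^2 + 2.0672*sin(h) + 9.2416)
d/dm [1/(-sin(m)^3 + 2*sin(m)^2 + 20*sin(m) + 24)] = (3*sin(m) - 10)*cos(m)/((sin(m) - 6)^2*(sin(m) + 2)^3)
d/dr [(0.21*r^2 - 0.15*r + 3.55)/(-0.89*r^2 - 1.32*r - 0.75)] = (-0.4107*r^2 + 6.004*r + 4.7985)/(0.7921*r^4 + 2.3496*r^3 + 3.0774*r^2 + 1.98*r + 0.5625)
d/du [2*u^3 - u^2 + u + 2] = 6*u^2 - 2*u + 1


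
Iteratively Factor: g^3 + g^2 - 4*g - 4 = (g + 2)*(g^2 - g - 2) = (g + 1)*(g + 2)*(g - 2)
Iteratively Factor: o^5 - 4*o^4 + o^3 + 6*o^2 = (o)*(o^4 - 4*o^3 + o^2 + 6*o) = o*(o - 3)*(o^3 - o^2 - 2*o) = o^2*(o - 3)*(o^2 - o - 2) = o^2*(o - 3)*(o - 2)*(o + 1)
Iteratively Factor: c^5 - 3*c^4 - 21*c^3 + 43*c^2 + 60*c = (c - 3)*(c^4 - 21*c^2 - 20*c) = (c - 5)*(c - 3)*(c^3 + 5*c^2 + 4*c) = c*(c - 5)*(c - 3)*(c^2 + 5*c + 4) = c*(c - 5)*(c - 3)*(c + 4)*(c + 1)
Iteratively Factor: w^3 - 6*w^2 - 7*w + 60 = (w + 3)*(w^2 - 9*w + 20) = (w - 4)*(w + 3)*(w - 5)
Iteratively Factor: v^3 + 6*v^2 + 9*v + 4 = (v + 4)*(v^2 + 2*v + 1) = (v + 1)*(v + 4)*(v + 1)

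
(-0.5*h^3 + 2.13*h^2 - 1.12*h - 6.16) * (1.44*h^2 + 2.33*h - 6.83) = -0.72*h^5 + 1.9022*h^4 + 6.7651*h^3 - 26.0279*h^2 - 6.7032*h + 42.0728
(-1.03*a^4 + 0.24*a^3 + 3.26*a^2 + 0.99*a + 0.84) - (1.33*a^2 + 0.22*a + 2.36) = -1.03*a^4 + 0.24*a^3 + 1.93*a^2 + 0.77*a - 1.52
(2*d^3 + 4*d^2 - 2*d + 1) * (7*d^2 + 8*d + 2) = 14*d^5 + 44*d^4 + 22*d^3 - d^2 + 4*d + 2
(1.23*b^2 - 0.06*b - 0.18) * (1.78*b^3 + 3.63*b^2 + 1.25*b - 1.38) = 2.1894*b^5 + 4.3581*b^4 + 0.9993*b^3 - 2.4258*b^2 - 0.1422*b + 0.2484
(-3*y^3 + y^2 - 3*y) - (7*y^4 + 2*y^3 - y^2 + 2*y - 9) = -7*y^4 - 5*y^3 + 2*y^2 - 5*y + 9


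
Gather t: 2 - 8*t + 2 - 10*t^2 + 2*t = -10*t^2 - 6*t + 4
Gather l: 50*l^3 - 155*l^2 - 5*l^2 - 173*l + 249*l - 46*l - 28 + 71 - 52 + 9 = 50*l^3 - 160*l^2 + 30*l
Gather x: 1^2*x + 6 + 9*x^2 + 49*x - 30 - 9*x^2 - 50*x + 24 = 0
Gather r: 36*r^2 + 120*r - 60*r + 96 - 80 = 36*r^2 + 60*r + 16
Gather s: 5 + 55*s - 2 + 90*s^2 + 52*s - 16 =90*s^2 + 107*s - 13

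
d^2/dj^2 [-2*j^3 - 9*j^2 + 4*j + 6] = -12*j - 18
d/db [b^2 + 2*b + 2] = 2*b + 2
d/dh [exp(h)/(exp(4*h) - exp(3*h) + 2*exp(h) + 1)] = (-(4*exp(3*h) - 3*exp(2*h) + 2)*exp(h) + exp(4*h) - exp(3*h) + 2*exp(h) + 1)*exp(h)/(exp(4*h) - exp(3*h) + 2*exp(h) + 1)^2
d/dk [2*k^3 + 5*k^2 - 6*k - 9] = 6*k^2 + 10*k - 6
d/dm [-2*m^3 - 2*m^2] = 2*m*(-3*m - 2)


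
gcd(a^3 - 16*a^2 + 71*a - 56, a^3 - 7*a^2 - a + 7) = a^2 - 8*a + 7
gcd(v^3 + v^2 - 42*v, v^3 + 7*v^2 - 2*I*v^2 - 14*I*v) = v^2 + 7*v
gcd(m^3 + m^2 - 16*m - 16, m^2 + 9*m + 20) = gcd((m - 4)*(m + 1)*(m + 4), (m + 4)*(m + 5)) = m + 4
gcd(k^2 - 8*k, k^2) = k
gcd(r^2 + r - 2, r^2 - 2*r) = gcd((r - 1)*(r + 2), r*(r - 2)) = 1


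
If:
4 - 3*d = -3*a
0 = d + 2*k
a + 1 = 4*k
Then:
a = -11/9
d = 1/9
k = -1/18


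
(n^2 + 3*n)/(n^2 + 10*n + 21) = n/(n + 7)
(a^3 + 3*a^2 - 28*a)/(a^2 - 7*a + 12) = a*(a + 7)/(a - 3)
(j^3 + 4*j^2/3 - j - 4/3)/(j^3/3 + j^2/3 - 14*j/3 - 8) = (3*j^3 + 4*j^2 - 3*j - 4)/(j^3 + j^2 - 14*j - 24)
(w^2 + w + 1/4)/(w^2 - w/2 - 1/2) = (w + 1/2)/(w - 1)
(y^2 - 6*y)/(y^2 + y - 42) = y/(y + 7)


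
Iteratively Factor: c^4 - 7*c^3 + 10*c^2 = (c - 2)*(c^3 - 5*c^2) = (c - 5)*(c - 2)*(c^2) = c*(c - 5)*(c - 2)*(c)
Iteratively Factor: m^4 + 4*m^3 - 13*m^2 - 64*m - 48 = (m + 1)*(m^3 + 3*m^2 - 16*m - 48) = (m + 1)*(m + 4)*(m^2 - m - 12) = (m + 1)*(m + 3)*(m + 4)*(m - 4)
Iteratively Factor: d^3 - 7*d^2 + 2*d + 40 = (d + 2)*(d^2 - 9*d + 20) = (d - 4)*(d + 2)*(d - 5)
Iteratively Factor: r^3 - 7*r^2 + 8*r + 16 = (r - 4)*(r^2 - 3*r - 4) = (r - 4)*(r + 1)*(r - 4)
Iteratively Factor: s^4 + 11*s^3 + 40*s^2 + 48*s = (s + 4)*(s^3 + 7*s^2 + 12*s) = s*(s + 4)*(s^2 + 7*s + 12) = s*(s + 3)*(s + 4)*(s + 4)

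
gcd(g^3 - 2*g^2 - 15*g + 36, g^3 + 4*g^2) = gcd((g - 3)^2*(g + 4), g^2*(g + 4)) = g + 4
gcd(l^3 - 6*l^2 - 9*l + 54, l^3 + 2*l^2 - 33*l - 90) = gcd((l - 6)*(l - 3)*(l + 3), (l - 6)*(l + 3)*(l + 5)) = l^2 - 3*l - 18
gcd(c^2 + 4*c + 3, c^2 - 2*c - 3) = c + 1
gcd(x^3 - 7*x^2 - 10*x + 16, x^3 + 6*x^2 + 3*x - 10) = x^2 + x - 2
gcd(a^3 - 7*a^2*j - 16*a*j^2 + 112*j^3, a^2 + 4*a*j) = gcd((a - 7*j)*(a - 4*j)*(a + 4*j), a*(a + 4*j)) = a + 4*j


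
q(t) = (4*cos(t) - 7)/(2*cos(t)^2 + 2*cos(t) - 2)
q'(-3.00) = -1.02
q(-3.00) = 5.43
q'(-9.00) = -2.31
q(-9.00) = 4.92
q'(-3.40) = 1.71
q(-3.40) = 5.26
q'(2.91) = 1.57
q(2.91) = 5.31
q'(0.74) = -46.70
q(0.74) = -7.13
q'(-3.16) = 0.14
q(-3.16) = 5.50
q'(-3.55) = 2.27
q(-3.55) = 4.96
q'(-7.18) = 21484.51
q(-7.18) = -165.51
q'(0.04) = -0.26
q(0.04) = -1.51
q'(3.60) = -2.37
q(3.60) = 4.84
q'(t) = (4*sin(t)*cos(t) + 2*sin(t))*(4*cos(t) - 7)/(2*cos(t)^2 + 2*cos(t) - 2)^2 - 4*sin(t)/(2*cos(t)^2 + 2*cos(t) - 2)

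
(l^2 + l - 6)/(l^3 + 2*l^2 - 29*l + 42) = (l + 3)/(l^2 + 4*l - 21)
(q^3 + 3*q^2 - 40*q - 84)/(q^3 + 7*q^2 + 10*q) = (q^2 + q - 42)/(q*(q + 5))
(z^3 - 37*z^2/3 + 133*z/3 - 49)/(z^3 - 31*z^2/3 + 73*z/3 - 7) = (3*z - 7)/(3*z - 1)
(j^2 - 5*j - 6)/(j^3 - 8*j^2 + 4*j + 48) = (j + 1)/(j^2 - 2*j - 8)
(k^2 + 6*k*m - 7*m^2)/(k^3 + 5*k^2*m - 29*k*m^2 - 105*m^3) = (k - m)/(k^2 - 2*k*m - 15*m^2)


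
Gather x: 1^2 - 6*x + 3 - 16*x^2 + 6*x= 4 - 16*x^2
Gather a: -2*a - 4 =-2*a - 4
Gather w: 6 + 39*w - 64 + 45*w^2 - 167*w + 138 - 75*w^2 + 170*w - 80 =-30*w^2 + 42*w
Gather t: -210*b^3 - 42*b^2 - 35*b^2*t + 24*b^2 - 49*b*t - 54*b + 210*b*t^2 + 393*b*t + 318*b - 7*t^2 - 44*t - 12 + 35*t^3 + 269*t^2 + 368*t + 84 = -210*b^3 - 18*b^2 + 264*b + 35*t^3 + t^2*(210*b + 262) + t*(-35*b^2 + 344*b + 324) + 72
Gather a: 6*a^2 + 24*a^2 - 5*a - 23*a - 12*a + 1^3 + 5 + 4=30*a^2 - 40*a + 10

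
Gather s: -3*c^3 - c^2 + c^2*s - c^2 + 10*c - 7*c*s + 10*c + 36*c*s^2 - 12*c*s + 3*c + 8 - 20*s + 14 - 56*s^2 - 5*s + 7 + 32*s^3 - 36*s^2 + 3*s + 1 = -3*c^3 - 2*c^2 + 23*c + 32*s^3 + s^2*(36*c - 92) + s*(c^2 - 19*c - 22) + 30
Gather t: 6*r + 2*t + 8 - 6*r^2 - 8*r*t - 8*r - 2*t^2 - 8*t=-6*r^2 - 2*r - 2*t^2 + t*(-8*r - 6) + 8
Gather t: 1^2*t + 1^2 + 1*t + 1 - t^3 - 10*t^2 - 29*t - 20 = -t^3 - 10*t^2 - 27*t - 18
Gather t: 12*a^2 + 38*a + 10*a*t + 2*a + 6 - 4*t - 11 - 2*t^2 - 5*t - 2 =12*a^2 + 40*a - 2*t^2 + t*(10*a - 9) - 7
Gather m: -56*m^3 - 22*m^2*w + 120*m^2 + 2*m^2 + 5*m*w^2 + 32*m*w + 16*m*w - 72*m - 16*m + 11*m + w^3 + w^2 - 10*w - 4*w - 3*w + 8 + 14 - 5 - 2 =-56*m^3 + m^2*(122 - 22*w) + m*(5*w^2 + 48*w - 77) + w^3 + w^2 - 17*w + 15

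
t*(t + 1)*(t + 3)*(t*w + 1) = t^4*w + 4*t^3*w + t^3 + 3*t^2*w + 4*t^2 + 3*t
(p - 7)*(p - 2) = p^2 - 9*p + 14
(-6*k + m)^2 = 36*k^2 - 12*k*m + m^2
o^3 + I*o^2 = o^2*(o + I)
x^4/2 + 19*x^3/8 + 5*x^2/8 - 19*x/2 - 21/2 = (x/2 + 1)*(x - 2)*(x + 7/4)*(x + 3)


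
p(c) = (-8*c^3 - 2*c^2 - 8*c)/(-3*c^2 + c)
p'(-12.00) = 2.65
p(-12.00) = -30.70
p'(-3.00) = 2.38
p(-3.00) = -7.40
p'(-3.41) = 2.44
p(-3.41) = -8.39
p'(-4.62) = 2.54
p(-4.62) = -11.41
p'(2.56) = 2.02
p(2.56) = 9.81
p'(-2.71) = 2.32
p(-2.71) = -6.72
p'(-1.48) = 1.70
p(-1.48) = -4.15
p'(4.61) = 2.49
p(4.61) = 14.59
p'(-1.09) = 1.09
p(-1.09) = -3.59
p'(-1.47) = 1.69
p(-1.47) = -4.13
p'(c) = (6*c - 1)*(-8*c^3 - 2*c^2 - 8*c)/(-3*c^2 + c)^2 + (-24*c^2 - 4*c - 8)/(-3*c^2 + c)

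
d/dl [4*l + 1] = 4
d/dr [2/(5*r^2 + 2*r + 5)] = 4*(-5*r - 1)/(5*r^2 + 2*r + 5)^2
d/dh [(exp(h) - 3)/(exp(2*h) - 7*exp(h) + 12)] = -exp(h)/(exp(2*h) - 8*exp(h) + 16)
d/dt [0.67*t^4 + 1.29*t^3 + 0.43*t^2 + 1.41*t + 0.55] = 2.68*t^3 + 3.87*t^2 + 0.86*t + 1.41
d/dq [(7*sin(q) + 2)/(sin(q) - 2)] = -16*cos(q)/(sin(q) - 2)^2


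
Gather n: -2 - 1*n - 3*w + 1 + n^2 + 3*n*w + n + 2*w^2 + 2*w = n^2 + 3*n*w + 2*w^2 - w - 1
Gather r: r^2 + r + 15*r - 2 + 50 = r^2 + 16*r + 48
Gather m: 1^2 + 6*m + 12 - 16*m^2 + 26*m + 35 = -16*m^2 + 32*m + 48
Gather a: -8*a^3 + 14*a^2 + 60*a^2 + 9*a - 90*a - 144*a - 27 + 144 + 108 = -8*a^3 + 74*a^2 - 225*a + 225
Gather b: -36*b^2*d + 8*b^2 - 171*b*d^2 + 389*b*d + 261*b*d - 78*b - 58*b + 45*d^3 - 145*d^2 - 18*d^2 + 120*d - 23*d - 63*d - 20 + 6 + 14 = b^2*(8 - 36*d) + b*(-171*d^2 + 650*d - 136) + 45*d^3 - 163*d^2 + 34*d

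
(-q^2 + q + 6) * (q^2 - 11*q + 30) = -q^4 + 12*q^3 - 35*q^2 - 36*q + 180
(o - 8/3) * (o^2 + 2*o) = o^3 - 2*o^2/3 - 16*o/3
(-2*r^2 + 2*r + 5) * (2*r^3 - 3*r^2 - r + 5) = -4*r^5 + 10*r^4 + 6*r^3 - 27*r^2 + 5*r + 25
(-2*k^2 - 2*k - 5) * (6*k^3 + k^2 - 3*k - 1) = -12*k^5 - 14*k^4 - 26*k^3 + 3*k^2 + 17*k + 5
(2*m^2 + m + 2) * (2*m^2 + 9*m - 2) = 4*m^4 + 20*m^3 + 9*m^2 + 16*m - 4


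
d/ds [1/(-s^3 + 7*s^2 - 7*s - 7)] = (3*s^2 - 14*s + 7)/(s^3 - 7*s^2 + 7*s + 7)^2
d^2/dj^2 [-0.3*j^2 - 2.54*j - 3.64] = -0.600000000000000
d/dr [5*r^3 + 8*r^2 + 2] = r*(15*r + 16)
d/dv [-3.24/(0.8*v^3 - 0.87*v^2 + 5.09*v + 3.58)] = (7.776*v^2 - 5.6376*v + 16.4916)/(0.8*v^3 - 0.87*v^2 + 5.09*v + 3.58)^2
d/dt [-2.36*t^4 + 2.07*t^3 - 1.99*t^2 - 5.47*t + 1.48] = -9.44*t^3 + 6.21*t^2 - 3.98*t - 5.47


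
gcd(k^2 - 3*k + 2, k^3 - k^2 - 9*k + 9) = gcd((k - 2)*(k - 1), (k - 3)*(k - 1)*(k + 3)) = k - 1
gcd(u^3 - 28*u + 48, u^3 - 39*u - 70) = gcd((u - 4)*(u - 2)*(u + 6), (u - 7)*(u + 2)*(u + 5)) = 1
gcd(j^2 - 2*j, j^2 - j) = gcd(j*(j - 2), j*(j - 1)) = j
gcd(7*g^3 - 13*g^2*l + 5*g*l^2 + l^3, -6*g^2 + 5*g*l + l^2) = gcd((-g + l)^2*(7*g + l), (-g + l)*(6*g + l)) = g - l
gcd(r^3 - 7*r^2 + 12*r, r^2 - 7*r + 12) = r^2 - 7*r + 12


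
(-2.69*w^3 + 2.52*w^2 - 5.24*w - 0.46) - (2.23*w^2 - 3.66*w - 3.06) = -2.69*w^3 + 0.29*w^2 - 1.58*w + 2.6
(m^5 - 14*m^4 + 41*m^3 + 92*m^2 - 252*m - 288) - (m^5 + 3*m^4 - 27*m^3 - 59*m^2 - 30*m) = -17*m^4 + 68*m^3 + 151*m^2 - 222*m - 288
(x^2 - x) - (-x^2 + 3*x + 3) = 2*x^2 - 4*x - 3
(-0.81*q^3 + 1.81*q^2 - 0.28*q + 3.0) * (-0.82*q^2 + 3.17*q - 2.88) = 0.6642*q^5 - 4.0519*q^4 + 8.3001*q^3 - 8.5604*q^2 + 10.3164*q - 8.64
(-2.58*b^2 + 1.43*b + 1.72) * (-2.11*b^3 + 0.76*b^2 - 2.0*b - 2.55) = 5.4438*b^5 - 4.9781*b^4 + 2.6176*b^3 + 5.0262*b^2 - 7.0865*b - 4.386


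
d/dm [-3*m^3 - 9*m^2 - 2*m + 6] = -9*m^2 - 18*m - 2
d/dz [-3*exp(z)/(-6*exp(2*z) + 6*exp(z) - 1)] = (3 - 18*exp(2*z))*exp(z)/(36*exp(4*z) - 72*exp(3*z) + 48*exp(2*z) - 12*exp(z) + 1)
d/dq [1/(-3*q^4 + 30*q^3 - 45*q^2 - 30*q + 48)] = 2*(2*q^3 - 15*q^2 + 15*q + 5)/(3*(q^4 - 10*q^3 + 15*q^2 + 10*q - 16)^2)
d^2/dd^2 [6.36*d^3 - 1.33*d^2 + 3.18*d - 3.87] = 38.16*d - 2.66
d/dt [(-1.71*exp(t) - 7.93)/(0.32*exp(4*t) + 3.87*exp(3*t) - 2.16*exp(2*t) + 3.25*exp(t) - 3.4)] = (1.6416*exp(4*t) + 23.3858*exp(3*t) + 88.3737*exp(2*t) - 34.2576*exp(t) + 31.5865)*exp(t)/(0.1024*exp(8*t) + 2.4768*exp(7*t) + 13.5945*exp(6*t) - 14.6384*exp(5*t) + 27.6446*exp(4*t) - 40.356*exp(3*t) + 25.2505*exp(2*t) - 22.1*exp(t) + 11.56)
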